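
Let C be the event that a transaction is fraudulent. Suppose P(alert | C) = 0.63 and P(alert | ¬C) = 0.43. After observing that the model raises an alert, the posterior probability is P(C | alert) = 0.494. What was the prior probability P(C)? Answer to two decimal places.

P(C) = 0.40

Bayes' rule in odds form gives O(C|E) = O(C)·[P(E|C)/P(E|¬C)], hence O(C) = O(C|E)/LR.
Posterior odds = 0.494/(1−0.494) = 0.9763. LR = 0.63/0.43 = 1.4651.
Prior odds = 0.9763/1.4651 = 0.6664, so P(C) = 0.6664/(1+0.6664) ≈ 0.40.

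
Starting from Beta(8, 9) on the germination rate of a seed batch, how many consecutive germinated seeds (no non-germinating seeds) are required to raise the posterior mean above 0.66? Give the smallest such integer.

After k germinated seeds and 0 non-germinating seeds the posterior is Beta(8+k, 9), with mean (8+k)/(8+9+k).
Set (8+k)/(17+k) > 0.66 and solve: k > (0.66·17 − 8)/(1 − 0.66) = 9.471.
The smallest integer exceeding 9.471 is 10.

k = 10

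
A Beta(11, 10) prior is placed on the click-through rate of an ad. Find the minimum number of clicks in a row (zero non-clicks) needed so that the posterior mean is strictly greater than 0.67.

k = 10

After k clicks and 0 non-clicks the posterior is Beta(11+k, 10), with mean (11+k)/(11+10+k).
Set (11+k)/(21+k) > 0.67 and solve: k > (0.67·21 − 11)/(1 − 0.67) = 9.303.
The smallest integer exceeding 9.303 is 10, and checking k=10: (21)/(31) = 0.6774 > 0.67.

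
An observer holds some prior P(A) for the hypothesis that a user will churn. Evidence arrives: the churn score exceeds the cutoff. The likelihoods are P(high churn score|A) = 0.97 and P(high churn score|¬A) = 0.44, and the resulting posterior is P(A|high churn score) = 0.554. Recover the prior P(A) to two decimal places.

Bayes' rule in odds form gives O(A|E) = O(A)·[P(E|A)/P(E|¬A)], hence O(A) = O(A|E)/LR.
Posterior odds = 0.554/(1−0.554) = 1.2422. LR = 0.97/0.44 = 2.2045.
Prior odds = 1.2422/2.2045 = 0.5635, so P(A) = 0.5635/(1+0.5635) ≈ 0.36.

P(A) = 0.36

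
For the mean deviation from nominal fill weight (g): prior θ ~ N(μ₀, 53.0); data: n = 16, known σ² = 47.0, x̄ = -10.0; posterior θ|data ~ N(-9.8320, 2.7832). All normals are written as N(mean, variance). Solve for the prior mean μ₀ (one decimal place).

μ₀ = -6.8

The posterior mean is a precision-weighted average: μ_n = (τ₀μ₀ + τ_data·x̄)/(τ₀+τ_data), with τ₀=1/σ₀² and τ_data=n/σ².
Here τ₀ = 1/53.0 = 0.018868 and τ_data = 16/47.0 = 0.340426, so τ_n = 0.359294.
Rearranging for μ₀: μ₀ = (μ_n·τ_n − τ_data·x̄)/τ₀ = (-9.8320·0.359294 − 0.340426·-10.0) / 0.018868 = -0.128319/0.018868 ≈ -6.8.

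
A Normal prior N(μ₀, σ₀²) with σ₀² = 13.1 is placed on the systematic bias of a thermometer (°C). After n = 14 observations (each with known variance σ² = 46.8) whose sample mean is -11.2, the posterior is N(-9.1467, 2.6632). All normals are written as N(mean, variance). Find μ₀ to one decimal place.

With known observation variance, the Normal–Normal posterior has precision τ_n = τ₀ + n/σ² and mean μ_n = (τ₀μ₀ + (n/σ²)x̄)/τ_n.
Here τ₀ = 1/13.1 = 0.076336 and τ_data = 14/46.8 = 0.299145, so τ_n = 0.375481.
Rearranging for μ₀: μ₀ = (μ_n·τ_n − τ_data·x̄)/τ₀ = (-9.1467·0.375481 − 0.299145·-11.2) / 0.076336 = -0.083988/0.076336 ≈ -1.1.

μ₀ = -1.1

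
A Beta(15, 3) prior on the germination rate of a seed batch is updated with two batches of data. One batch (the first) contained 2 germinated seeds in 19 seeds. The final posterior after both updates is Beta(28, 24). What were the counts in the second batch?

11 germinated seeds and 4 non-germinating seeds

Because Beta–binomial updating is additive in the counts, the combined data contributed (α_post−α_prior, β_post−β_prior) successes and failures.
Total across both batches: 28−15=13 germinated seeds, 24−3=21 non-germinating seeds.
Subtract the first batch: 13−2=11 germinated seeds and 21−17=4 non-germinating seeds.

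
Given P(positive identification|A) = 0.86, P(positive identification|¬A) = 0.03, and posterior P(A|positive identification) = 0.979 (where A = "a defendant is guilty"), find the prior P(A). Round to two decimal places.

P(A) = 0.62

Bayes' rule in odds form gives O(A|E) = O(A)·[P(E|A)/P(E|¬A)], hence O(A) = O(A|E)/LR.
Posterior odds = 0.979/(1−0.979) = 46.6190. LR = 0.86/0.03 = 28.6667.
Prior odds = 46.6190/28.6667 = 1.6262, so P(A) = 1.6262/(1+1.6262) ≈ 0.62.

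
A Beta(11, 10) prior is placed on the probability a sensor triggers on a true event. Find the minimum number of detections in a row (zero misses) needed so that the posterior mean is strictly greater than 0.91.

After k detections and 0 misses the posterior is Beta(11+k, 10), with mean (11+k)/(11+10+k).
Set (11+k)/(21+k) > 0.91 and solve: k > (0.91·21 − 11)/(1 − 0.91) = 90.111.
The smallest integer exceeding 90.111 is 91.

k = 91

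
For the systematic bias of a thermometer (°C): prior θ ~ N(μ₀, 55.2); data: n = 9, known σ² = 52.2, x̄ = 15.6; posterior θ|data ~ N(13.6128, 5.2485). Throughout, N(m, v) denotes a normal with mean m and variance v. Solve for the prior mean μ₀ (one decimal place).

The posterior mean is a precision-weighted average: μ_n = (τ₀μ₀ + τ_data·x̄)/(τ₀+τ_data), with τ₀=1/σ₀² and τ_data=n/σ².
Here τ₀ = 1/55.2 = 0.018116 and τ_data = 9/52.2 = 0.172414, so τ_n = 0.190530.
Rearranging for μ₀: μ₀ = (μ_n·τ_n − τ_data·x̄)/τ₀ = (13.6128·0.190530 − 0.172414·15.6) / 0.018116 = -0.096012/0.018116 ≈ -5.3.

μ₀ = -5.3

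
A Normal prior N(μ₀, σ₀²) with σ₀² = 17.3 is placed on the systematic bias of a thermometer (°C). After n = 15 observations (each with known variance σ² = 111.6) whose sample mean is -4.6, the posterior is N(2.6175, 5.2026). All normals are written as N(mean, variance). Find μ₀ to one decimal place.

μ₀ = 19.4

The posterior mean is a precision-weighted average: μ_n = (τ₀μ₀ + τ_data·x̄)/(τ₀+τ_data), with τ₀=1/σ₀² and τ_data=n/σ².
Here τ₀ = 1/17.3 = 0.057803 and τ_data = 15/111.6 = 0.134409, so τ_n = 0.192212.
Rearranging for μ₀: μ₀ = (μ_n·τ_n − τ_data·x̄)/τ₀ = (2.6175·0.192212 − 0.134409·-4.6) / 0.057803 = 1.121396/0.057803 ≈ 19.4.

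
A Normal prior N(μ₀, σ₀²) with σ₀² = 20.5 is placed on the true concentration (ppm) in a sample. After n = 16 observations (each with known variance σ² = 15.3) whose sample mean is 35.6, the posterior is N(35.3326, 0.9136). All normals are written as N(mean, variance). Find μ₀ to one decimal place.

The posterior mean is a precision-weighted average: μ_n = (τ₀μ₀ + τ_data·x̄)/(τ₀+τ_data), with τ₀=1/σ₀² and τ_data=n/σ².
Here τ₀ = 1/20.5 = 0.048780 and τ_data = 16/15.3 = 1.045752, so τ_n = 1.094532.
Rearranging for μ₀: μ₀ = (μ_n·τ_n − τ_data·x̄)/τ₀ = (35.3326·1.094532 − 1.045752·35.6) / 0.048780 = 1.443890/0.048780 ≈ 29.6.

μ₀ = 29.6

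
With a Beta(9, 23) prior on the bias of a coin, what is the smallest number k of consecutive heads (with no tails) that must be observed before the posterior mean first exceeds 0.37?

k = 5

After k heads and 0 tails the posterior is Beta(9+k, 23), with mean (9+k)/(9+23+k).
Set (9+k)/(32+k) > 0.37 and solve: k > (0.37·32 − 9)/(1 − 0.37) = 4.508.
The smallest integer exceeding 4.508 is 5, and checking k=5: (14)/(37) = 0.3784 > 0.37.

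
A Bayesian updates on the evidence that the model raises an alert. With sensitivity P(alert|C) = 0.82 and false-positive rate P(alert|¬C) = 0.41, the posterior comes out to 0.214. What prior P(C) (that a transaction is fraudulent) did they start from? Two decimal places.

In odds form, posterior odds = prior odds × likelihood ratio, so prior odds = posterior odds ÷ LR.
Posterior odds = 0.214/(1−0.214) = 0.2723. LR = 0.82/0.41 = 2.0000.
Prior odds = 0.2723/2.0000 = 0.1361, so P(C) = 0.1361/(1+0.1361) ≈ 0.12.

P(C) = 0.12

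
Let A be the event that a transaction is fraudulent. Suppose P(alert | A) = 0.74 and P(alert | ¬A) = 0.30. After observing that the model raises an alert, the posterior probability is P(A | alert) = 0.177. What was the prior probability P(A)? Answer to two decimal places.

Bayes' rule in odds form gives O(A|E) = O(A)·[P(E|A)/P(E|¬A)], hence O(A) = O(A|E)/LR.
Posterior odds = 0.177/(1−0.177) = 0.2151. LR = 0.74/0.30 = 2.4667.
Prior odds = 0.2151/2.4667 = 0.0872, so P(A) = 0.0872/(1+0.0872) ≈ 0.08.

P(A) = 0.08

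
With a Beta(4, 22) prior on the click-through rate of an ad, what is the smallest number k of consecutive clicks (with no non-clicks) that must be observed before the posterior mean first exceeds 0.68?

k = 43

After k clicks and 0 non-clicks the posterior is Beta(4+k, 22), with mean (4+k)/(4+22+k).
Set (4+k)/(26+k) > 0.68 and solve: k > (0.68·26 − 4)/(1 − 0.68) = 42.750.
The smallest integer exceeding 42.750 is 43.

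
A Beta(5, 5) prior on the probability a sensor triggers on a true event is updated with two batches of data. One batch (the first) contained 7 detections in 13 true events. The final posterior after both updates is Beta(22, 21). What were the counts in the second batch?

10 detections and 10 misses

Because Beta–binomial updating is additive in the counts, the combined data contributed (α_post−α_prior, β_post−β_prior) successes and failures.
Total across both batches: 22−5=17 detections, 21−5=16 misses.
Subtract the first batch: 17−7=10 detections and 16−6=10 misses.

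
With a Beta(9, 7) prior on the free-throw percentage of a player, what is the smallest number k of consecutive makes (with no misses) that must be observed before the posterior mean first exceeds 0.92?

k = 72

After k makes and 0 misses the posterior is Beta(9+k, 7), with mean (9+k)/(9+7+k).
Set (9+k)/(16+k) > 0.92 and solve: k > (0.92·16 − 9)/(1 − 0.92) = 71.500.
The smallest integer exceeding 71.500 is 72, and checking k=72: (81)/(88) = 0.9205 > 0.92.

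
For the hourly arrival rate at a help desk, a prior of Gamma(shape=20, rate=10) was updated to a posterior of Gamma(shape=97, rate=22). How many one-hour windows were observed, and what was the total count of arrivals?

n = 12 one-hour windows with total 77 arrivals

A Gamma(α, β) prior (rate parametrization) on a Poisson rate with n observations summing to S gives posterior Gamma(α+S, β+n).
Matching: Σxᵢ = 97 − 20 = 77 and n = 22 − 10 = 12.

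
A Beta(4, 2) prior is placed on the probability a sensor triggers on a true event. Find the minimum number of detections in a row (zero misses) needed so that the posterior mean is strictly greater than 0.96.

After k detections and 0 misses the posterior is Beta(4+k, 2), with mean (4+k)/(4+2+k).
Set (4+k)/(6+k) > 0.96 and solve: k > (0.96·6 − 4)/(1 − 0.96) = 44.000.
The smallest integer exceeding 44.000 is 45, and checking k=45: (49)/(51) = 0.9608 > 0.96.

k = 45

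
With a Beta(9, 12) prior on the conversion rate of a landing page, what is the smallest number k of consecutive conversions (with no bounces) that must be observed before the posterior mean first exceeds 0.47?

After k conversions and 0 bounces the posterior is Beta(9+k, 12), with mean (9+k)/(9+12+k).
Set (9+k)/(21+k) > 0.47 and solve: k > (0.47·21 − 9)/(1 − 0.47) = 1.642.
The smallest integer exceeding 1.642 is 2.

k = 2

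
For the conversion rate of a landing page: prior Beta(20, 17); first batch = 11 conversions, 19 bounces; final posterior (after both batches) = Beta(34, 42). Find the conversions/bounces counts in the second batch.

3 conversions and 6 bounces

Sequential conjugate updates are equivalent to a single update on the pooled data, so total successes = posterior α − prior α and total failures = posterior β − prior β.
Total across both batches: 34−20=14 conversions, 42−17=25 bounces.
Subtract the first batch: 14−11=3 conversions and 25−19=6 bounces.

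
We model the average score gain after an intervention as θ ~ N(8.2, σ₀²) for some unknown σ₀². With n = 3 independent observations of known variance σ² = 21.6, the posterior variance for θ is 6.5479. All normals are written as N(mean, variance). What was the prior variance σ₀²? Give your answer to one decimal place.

Posterior precision equals prior precision plus data precision: 1/σ_n² = 1/σ₀² + n/σ².
So 1/σ₀² = 1/6.5479 − 3/21.6 = 0.152721 − 0.138889 = 0.013832.
Hence σ₀² = 1/0.013832 ≈ 72.3.

σ₀² = 72.3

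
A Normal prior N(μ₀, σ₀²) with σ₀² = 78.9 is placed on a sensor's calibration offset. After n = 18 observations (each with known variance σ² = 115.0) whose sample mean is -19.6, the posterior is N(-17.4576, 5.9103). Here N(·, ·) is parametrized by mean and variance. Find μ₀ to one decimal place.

μ₀ = 9.0

With known observation variance, the Normal–Normal posterior has precision τ_n = τ₀ + n/σ² and mean μ_n = (τ₀μ₀ + (n/σ²)x̄)/τ_n.
Here τ₀ = 1/78.9 = 0.012674 and τ_data = 18/115.0 = 0.156522, so τ_n = 0.169196.
Rearranging for μ₀: μ₀ = (μ_n·τ_n − τ_data·x̄)/τ₀ = (-17.4576·0.169196 − 0.156522·-19.6) / 0.012674 = 0.114075/0.012674 ≈ 9.0.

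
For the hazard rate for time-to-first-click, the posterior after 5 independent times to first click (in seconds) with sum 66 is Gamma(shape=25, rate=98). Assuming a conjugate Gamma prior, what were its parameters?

Gamma(shape=20, rate=32)

For an exponential likelihood with a Gamma(α, β) prior on the rate, n observations with total T give posterior Gamma(α+n, β+T).
So α = 25 − 5 = 20 and β = 98 − 66 = 32.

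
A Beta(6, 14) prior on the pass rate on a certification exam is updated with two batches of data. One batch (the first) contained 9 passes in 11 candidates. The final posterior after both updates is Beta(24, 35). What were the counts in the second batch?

Because Beta–binomial updating is additive in the counts, the combined data contributed (α_post−α_prior, β_post−β_prior) successes and failures.
Total across both batches: 24−6=18 passes, 35−14=21 failures.
Subtract the first batch: 18−9=9 passes and 21−2=19 failures.

9 passes and 19 failures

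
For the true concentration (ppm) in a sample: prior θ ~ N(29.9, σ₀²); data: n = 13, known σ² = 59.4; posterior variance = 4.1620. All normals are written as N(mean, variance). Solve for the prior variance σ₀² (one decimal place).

σ₀² = 46.7

For the Normal–Normal model with known σ², precisions add: τ_n = τ₀ + n/σ².
So 1/σ₀² = 1/4.1620 − 13/59.4 = 0.240269 − 0.218855 = 0.021414.
Hence σ₀² = 1/0.021414 ≈ 46.7.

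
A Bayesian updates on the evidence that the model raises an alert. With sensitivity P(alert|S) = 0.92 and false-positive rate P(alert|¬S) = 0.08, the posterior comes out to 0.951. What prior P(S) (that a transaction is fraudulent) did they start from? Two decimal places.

P(S) = 0.63

In odds form, posterior odds = prior odds × likelihood ratio, so prior odds = posterior odds ÷ LR.
Posterior odds = 0.951/(1−0.951) = 19.4082. LR = 0.92/0.08 = 11.5000.
Prior odds = 19.4082/11.5000 = 1.6877, so P(S) = 1.6877/(1+1.6877) ≈ 0.63.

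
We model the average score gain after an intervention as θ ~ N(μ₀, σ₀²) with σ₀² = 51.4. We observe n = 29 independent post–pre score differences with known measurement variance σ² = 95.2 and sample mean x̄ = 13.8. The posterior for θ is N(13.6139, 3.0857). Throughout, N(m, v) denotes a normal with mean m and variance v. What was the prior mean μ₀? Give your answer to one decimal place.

With known observation variance, the Normal–Normal posterior has precision τ_n = τ₀ + n/σ² and mean μ_n = (τ₀μ₀ + (n/σ²)x̄)/τ_n.
Here τ₀ = 1/51.4 = 0.019455 and τ_data = 29/95.2 = 0.304622, so τ_n = 0.324077.
Rearranging for μ₀: μ₀ = (μ_n·τ_n − τ_data·x̄)/τ₀ = (13.6139·0.324077 − 0.304622·13.8) / 0.019455 = 0.208168/0.019455 ≈ 10.7.

μ₀ = 10.7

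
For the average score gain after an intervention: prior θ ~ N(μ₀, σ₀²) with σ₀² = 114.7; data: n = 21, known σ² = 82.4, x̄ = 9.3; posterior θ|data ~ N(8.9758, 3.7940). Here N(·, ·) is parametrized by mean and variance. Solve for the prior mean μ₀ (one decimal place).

μ₀ = -0.5

With known observation variance, the Normal–Normal posterior has precision τ_n = τ₀ + n/σ² and mean μ_n = (τ₀μ₀ + (n/σ²)x̄)/τ_n.
Here τ₀ = 1/114.7 = 0.008718 and τ_data = 21/82.4 = 0.254854, so τ_n = 0.263572.
Rearranging for μ₀: μ₀ = (μ_n·τ_n − τ_data·x̄)/τ₀ = (8.9758·0.263572 − 0.254854·9.3) / 0.008718 = -0.004373/0.008718 ≈ -0.5.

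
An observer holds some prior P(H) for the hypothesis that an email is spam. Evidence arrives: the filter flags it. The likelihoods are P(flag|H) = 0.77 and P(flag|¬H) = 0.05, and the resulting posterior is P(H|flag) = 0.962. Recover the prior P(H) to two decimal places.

Bayes' rule in odds form gives O(H|E) = O(H)·[P(E|H)/P(E|¬H)], hence O(H) = O(H|E)/LR.
Posterior odds = 0.962/(1−0.962) = 25.3158. LR = 0.77/0.05 = 15.4000.
Prior odds = 25.3158/15.4000 = 1.6439, so P(H) = 1.6439/(1+1.6439) ≈ 0.62.

P(H) = 0.62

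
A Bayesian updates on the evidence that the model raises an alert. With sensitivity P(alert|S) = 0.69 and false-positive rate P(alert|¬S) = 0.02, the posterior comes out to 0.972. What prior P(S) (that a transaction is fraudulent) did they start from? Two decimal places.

Bayes' rule in odds form gives O(S|E) = O(S)·[P(E|S)/P(E|¬S)], hence O(S) = O(S|E)/LR.
Posterior odds = 0.972/(1−0.972) = 34.7143. LR = 0.69/0.02 = 34.5000.
Prior odds = 34.7143/34.5000 = 1.0062, so P(S) = 1.0062/(1+1.0062) ≈ 0.50.

P(S) = 0.50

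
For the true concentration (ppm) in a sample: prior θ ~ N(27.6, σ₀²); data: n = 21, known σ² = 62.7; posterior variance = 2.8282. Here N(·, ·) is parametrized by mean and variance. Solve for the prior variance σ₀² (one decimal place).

For the Normal–Normal model with known σ², precisions add: τ_n = τ₀ + n/σ².
So 1/σ₀² = 1/2.8282 − 21/62.7 = 0.353582 − 0.334928 = 0.018654.
Hence σ₀² = 1/0.018654 ≈ 53.6.

σ₀² = 53.6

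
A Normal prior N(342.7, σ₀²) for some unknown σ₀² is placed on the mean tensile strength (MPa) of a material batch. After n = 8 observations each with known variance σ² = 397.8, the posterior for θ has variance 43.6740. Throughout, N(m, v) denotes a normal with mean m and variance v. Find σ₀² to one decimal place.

σ₀² = 358.9

Posterior precision equals prior precision plus data precision: 1/σ_n² = 1/σ₀² + n/σ².
So 1/σ₀² = 1/43.6740 − 8/397.8 = 0.022897 − 0.020111 = 0.002786.
Hence σ₀² = 1/0.002786 ≈ 358.9.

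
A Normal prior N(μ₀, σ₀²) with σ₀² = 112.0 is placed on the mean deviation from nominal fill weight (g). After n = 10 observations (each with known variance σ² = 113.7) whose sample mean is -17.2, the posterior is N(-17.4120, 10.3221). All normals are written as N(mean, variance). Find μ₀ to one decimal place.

The posterior mean is a precision-weighted average: μ_n = (τ₀μ₀ + τ_data·x̄)/(τ₀+τ_data), with τ₀=1/σ₀² and τ_data=n/σ².
Here τ₀ = 1/112.0 = 0.008929 and τ_data = 10/113.7 = 0.087951, so τ_n = 0.096880.
Rearranging for μ₀: μ₀ = (μ_n·τ_n − τ_data·x̄)/τ₀ = (-17.4120·0.096880 − 0.087951·-17.2) / 0.008929 = -0.174117/0.008929 ≈ -19.5.

μ₀ = -19.5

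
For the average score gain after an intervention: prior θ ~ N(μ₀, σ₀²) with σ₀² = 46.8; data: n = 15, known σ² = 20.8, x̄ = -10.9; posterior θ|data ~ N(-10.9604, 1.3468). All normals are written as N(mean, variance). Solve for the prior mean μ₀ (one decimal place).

The posterior mean is a precision-weighted average: μ_n = (τ₀μ₀ + τ_data·x̄)/(τ₀+τ_data), with τ₀=1/σ₀² and τ_data=n/σ².
Here τ₀ = 1/46.8 = 0.021368 and τ_data = 15/20.8 = 0.721154, so τ_n = 0.742522.
Rearranging for μ₀: μ₀ = (μ_n·τ_n − τ_data·x̄)/τ₀ = (-10.9604·0.742522 − 0.721154·-10.9) / 0.021368 = -0.277760/0.021368 ≈ -13.0.

μ₀ = -13.0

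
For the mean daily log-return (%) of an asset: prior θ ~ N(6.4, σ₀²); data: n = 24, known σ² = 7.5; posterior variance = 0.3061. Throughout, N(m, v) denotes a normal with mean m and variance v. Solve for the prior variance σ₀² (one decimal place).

Posterior precision equals prior precision plus data precision: 1/σ_n² = 1/σ₀² + n/σ².
So 1/σ₀² = 1/0.3061 − 24/7.5 = 3.266906 − 3.200000 = 0.066906.
Hence σ₀² = 1/0.066906 ≈ 14.9.

σ₀² = 14.9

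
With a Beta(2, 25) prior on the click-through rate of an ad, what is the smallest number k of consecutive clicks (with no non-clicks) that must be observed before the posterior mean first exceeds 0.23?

k = 6

After k clicks and 0 non-clicks the posterior is Beta(2+k, 25), with mean (2+k)/(2+25+k).
Set (2+k)/(27+k) > 0.23 and solve: k > (0.23·27 − 2)/(1 − 0.23) = 5.468.
The smallest integer exceeding 5.468 is 6.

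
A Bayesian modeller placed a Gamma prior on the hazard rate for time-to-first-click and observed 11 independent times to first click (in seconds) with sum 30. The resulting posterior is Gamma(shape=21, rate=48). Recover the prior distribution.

Gamma(shape=10, rate=18)

Gamma–exponential conjugacy: posterior shape = α + n, posterior rate = β + Σtᵢ.
So α = 21 − 11 = 10 and β = 48 − 30 = 18.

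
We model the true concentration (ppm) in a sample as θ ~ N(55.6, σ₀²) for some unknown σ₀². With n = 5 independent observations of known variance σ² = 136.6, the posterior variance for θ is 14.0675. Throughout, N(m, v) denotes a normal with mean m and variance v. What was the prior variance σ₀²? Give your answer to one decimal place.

σ₀² = 29.0

Posterior precision equals prior precision plus data precision: 1/σ_n² = 1/σ₀² + n/σ².
So 1/σ₀² = 1/14.0675 − 5/136.6 = 0.071086 − 0.036603 = 0.034483.
Hence σ₀² = 1/0.034483 ≈ 29.0.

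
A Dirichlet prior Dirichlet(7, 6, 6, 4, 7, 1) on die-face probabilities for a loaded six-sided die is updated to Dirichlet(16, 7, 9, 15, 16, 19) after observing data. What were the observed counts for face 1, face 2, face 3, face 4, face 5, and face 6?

For a Dirichlet(α) prior with multinomial counts c, the posterior is Dirichlet(α + c) componentwise.
Counts are posterior − prior componentwise: 16−7=9, 7−6=1, 9−6=3, 15−4=11, 16−7=9, 19−1=18.

counts (9, 1, 3, 11, 9, 18)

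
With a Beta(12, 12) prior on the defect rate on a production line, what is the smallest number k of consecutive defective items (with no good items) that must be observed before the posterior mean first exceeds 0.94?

After k defective items and 0 good items the posterior is Beta(12+k, 12), with mean (12+k)/(12+12+k).
Set (12+k)/(24+k) > 0.94 and solve: k > (0.94·24 − 12)/(1 − 0.94) = 176.000.
The smallest integer exceeding 176.000 is 177, and checking k=177: (189)/(201) = 0.9403 > 0.94.

k = 177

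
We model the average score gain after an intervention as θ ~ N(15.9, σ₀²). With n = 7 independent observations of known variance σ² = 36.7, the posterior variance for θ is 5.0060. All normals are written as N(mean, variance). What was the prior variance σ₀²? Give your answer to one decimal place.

σ₀² = 110.8

Posterior precision equals prior precision plus data precision: 1/σ_n² = 1/σ₀² + n/σ².
So 1/σ₀² = 1/5.0060 − 7/36.7 = 0.199760 − 0.190736 = 0.009024.
Hence σ₀² = 1/0.009024 ≈ 110.8.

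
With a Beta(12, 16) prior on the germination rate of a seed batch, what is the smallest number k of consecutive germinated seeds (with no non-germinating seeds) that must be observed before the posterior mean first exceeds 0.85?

After k germinated seeds and 0 non-germinating seeds the posterior is Beta(12+k, 16), with mean (12+k)/(12+16+k).
Set (12+k)/(28+k) > 0.85 and solve: k > (0.85·28 − 12)/(1 − 0.85) = 78.667.
The smallest integer exceeding 78.667 is 79.

k = 79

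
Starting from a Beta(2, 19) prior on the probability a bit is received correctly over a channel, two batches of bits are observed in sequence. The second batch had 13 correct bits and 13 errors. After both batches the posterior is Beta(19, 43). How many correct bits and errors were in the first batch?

Sequential conjugate updates are equivalent to a single update on the pooled data, so total successes = posterior α − prior α and total failures = posterior β − prior β.
Total across both batches: 19−2=17 correct bits, 43−19=24 errors.
Subtract the second batch: 17−13=4 correct bits and 24−13=11 errors.

4 correct bits and 11 errors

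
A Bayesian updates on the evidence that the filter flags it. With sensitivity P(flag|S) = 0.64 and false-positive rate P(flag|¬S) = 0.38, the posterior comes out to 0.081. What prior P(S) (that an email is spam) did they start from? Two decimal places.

P(S) = 0.05

Bayes' rule in odds form gives O(S|E) = O(S)·[P(E|S)/P(E|¬S)], hence O(S) = O(S|E)/LR.
Posterior odds = 0.081/(1−0.081) = 0.0881. LR = 0.64/0.38 = 1.6842.
Prior odds = 0.0881/1.6842 = 0.0523, so P(S) = 0.0523/(1+0.0523) ≈ 0.05.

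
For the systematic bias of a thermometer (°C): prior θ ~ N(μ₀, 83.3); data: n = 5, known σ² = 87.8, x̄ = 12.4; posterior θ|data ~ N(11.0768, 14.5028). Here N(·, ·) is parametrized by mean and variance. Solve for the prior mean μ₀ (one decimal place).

μ₀ = 4.8

With known observation variance, the Normal–Normal posterior has precision τ_n = τ₀ + n/σ² and mean μ_n = (τ₀μ₀ + (n/σ²)x̄)/τ_n.
Here τ₀ = 1/83.3 = 0.012005 and τ_data = 5/87.8 = 0.056948, so τ_n = 0.068953.
Rearranging for μ₀: μ₀ = (μ_n·τ_n − τ_data·x̄)/τ₀ = (11.0768·0.068953 − 0.056948·12.4) / 0.012005 = 0.057623/0.012005 ≈ 4.8.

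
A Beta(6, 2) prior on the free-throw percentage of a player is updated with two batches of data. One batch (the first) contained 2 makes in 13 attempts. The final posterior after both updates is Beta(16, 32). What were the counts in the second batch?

Because Beta–binomial updating is additive in the counts, the combined data contributed (α_post−α_prior, β_post−β_prior) successes and failures.
Total across both batches: 16−6=10 makes, 32−2=30 misses.
Subtract the first batch: 10−2=8 makes and 30−11=19 misses.

8 makes and 19 misses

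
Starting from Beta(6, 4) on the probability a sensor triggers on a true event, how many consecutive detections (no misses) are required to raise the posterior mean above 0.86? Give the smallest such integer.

k = 19

After k detections and 0 misses the posterior is Beta(6+k, 4), with mean (6+k)/(6+4+k).
Set (6+k)/(10+k) > 0.86 and solve: k > (0.86·10 − 6)/(1 − 0.86) = 18.571.
The smallest integer exceeding 18.571 is 19.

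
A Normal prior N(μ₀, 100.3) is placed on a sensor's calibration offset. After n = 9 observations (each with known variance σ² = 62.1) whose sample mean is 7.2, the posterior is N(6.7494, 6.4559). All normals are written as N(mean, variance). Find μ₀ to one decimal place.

μ₀ = 0.2

With known observation variance, the Normal–Normal posterior has precision τ_n = τ₀ + n/σ² and mean μ_n = (τ₀μ₀ + (n/σ²)x̄)/τ_n.
Here τ₀ = 1/100.3 = 0.009970 and τ_data = 9/62.1 = 0.144928, so τ_n = 0.154898.
Rearranging for μ₀: μ₀ = (μ_n·τ_n − τ_data·x̄)/τ₀ = (6.7494·0.154898 − 0.144928·7.2) / 0.009970 = 0.001987/0.009970 ≈ 0.2.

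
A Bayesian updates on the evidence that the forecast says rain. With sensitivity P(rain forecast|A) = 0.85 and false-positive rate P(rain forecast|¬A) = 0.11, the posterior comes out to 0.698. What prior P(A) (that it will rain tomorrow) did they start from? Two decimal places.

Bayes' rule in odds form gives O(A|E) = O(A)·[P(E|A)/P(E|¬A)], hence O(A) = O(A|E)/LR.
Posterior odds = 0.698/(1−0.698) = 2.3113. LR = 0.85/0.11 = 7.7273.
Prior odds = 2.3113/7.7273 = 0.2991, so P(A) = 0.2991/(1+0.2991) ≈ 0.23.

P(A) = 0.23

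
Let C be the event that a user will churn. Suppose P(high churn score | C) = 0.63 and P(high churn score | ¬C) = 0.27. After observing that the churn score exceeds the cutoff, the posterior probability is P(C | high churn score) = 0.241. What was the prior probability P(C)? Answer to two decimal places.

Bayes' rule in odds form gives O(C|E) = O(C)·[P(E|C)/P(E|¬C)], hence O(C) = O(C|E)/LR.
Posterior odds = 0.241/(1−0.241) = 0.3175. LR = 0.63/0.27 = 2.3333.
Prior odds = 0.3175/2.3333 = 0.1361, so P(C) = 0.1361/(1+0.1361) ≈ 0.12.

P(C) = 0.12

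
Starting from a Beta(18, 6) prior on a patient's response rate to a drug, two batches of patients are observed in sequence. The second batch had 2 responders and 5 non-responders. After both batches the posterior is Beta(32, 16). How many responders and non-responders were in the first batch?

Sequential conjugate updates are equivalent to a single update on the pooled data, so total successes = posterior α − prior α and total failures = posterior β − prior β.
Total across both batches: 32−18=14 responders, 16−6=10 non-responders.
Subtract the second batch: 14−2=12 responders and 10−5=5 non-responders.

12 responders and 5 non-responders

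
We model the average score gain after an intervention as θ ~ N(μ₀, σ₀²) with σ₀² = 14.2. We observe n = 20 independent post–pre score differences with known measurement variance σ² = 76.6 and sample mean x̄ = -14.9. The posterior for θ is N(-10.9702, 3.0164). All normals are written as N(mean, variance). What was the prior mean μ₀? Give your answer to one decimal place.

μ₀ = 3.6

The posterior mean is a precision-weighted average: μ_n = (τ₀μ₀ + τ_data·x̄)/(τ₀+τ_data), with τ₀=1/σ₀² and τ_data=n/σ².
Here τ₀ = 1/14.2 = 0.070423 and τ_data = 20/76.6 = 0.261097, so τ_n = 0.331520.
Rearranging for μ₀: μ₀ = (μ_n·τ_n − τ_data·x̄)/τ₀ = (-10.9702·0.331520 − 0.261097·-14.9) / 0.070423 = 0.253505/0.070423 ≈ 3.6.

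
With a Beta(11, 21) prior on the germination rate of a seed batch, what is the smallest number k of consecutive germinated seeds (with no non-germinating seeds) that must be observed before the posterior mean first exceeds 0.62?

k = 24

After k germinated seeds and 0 non-germinating seeds the posterior is Beta(11+k, 21), with mean (11+k)/(11+21+k).
Set (11+k)/(32+k) > 0.62 and solve: k > (0.62·32 − 11)/(1 − 0.62) = 23.263.
The smallest integer exceeding 23.263 is 24.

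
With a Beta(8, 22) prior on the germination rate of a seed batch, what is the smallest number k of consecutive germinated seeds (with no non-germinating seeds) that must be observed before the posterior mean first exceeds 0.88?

After k germinated seeds and 0 non-germinating seeds the posterior is Beta(8+k, 22), with mean (8+k)/(8+22+k).
Set (8+k)/(30+k) > 0.88 and solve: k > (0.88·30 − 8)/(1 − 0.88) = 153.333.
The smallest integer exceeding 153.333 is 154, and checking k=154: (162)/(184) = 0.8804 > 0.88.

k = 154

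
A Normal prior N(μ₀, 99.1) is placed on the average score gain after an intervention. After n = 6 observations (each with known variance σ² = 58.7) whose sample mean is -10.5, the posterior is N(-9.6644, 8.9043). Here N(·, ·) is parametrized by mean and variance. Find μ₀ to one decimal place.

With known observation variance, the Normal–Normal posterior has precision τ_n = τ₀ + n/σ² and mean μ_n = (τ₀μ₀ + (n/σ²)x̄)/τ_n.
Here τ₀ = 1/99.1 = 0.010091 and τ_data = 6/58.7 = 0.102215, so τ_n = 0.112306.
Rearranging for μ₀: μ₀ = (μ_n·τ_n − τ_data·x̄)/τ₀ = (-9.6644·0.112306 − 0.102215·-10.5) / 0.010091 = -0.012113/0.010091 ≈ -1.2.

μ₀ = -1.2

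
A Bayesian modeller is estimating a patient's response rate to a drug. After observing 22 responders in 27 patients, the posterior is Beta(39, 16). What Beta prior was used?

Beta(17, 11)

Under Beta–binomial conjugacy the posterior parameters are (a+s, b+f).
Subtract the data counts: 39−22=17, 16−5=11.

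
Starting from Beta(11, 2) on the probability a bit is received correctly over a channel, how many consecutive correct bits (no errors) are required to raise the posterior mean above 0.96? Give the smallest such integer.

k = 38

After k correct bits and 0 errors the posterior is Beta(11+k, 2), with mean (11+k)/(11+2+k).
Set (11+k)/(13+k) > 0.96 and solve: k > (0.96·13 − 11)/(1 − 0.96) = 37.000.
The smallest integer exceeding 37.000 is 38.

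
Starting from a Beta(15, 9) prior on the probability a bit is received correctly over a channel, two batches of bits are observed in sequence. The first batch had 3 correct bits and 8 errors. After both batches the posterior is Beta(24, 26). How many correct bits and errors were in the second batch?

Because Beta–binomial updating is additive in the counts, the combined data contributed (α_post−α_prior, β_post−β_prior) successes and failures.
Total across both batches: 24−15=9 correct bits, 26−9=17 errors.
Subtract the first batch: 9−3=6 correct bits and 17−8=9 errors.

6 correct bits and 9 errors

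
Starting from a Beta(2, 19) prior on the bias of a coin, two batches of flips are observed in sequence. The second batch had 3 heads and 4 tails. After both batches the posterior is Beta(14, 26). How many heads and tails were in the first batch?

9 heads and 3 tails

Sequential conjugate updates are equivalent to a single update on the pooled data, so total successes = posterior α − prior α and total failures = posterior β − prior β.
Total across both batches: 14−2=12 heads, 26−19=7 tails.
Subtract the second batch: 12−3=9 heads and 7−4=3 tails.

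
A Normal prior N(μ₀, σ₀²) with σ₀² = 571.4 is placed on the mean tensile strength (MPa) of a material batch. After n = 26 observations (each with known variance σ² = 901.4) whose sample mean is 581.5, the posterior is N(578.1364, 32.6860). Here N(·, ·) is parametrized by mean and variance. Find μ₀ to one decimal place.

μ₀ = 522.7

The posterior mean is a precision-weighted average: μ_n = (τ₀μ₀ + τ_data·x̄)/(τ₀+τ_data), with τ₀=1/σ₀² and τ_data=n/σ².
Here τ₀ = 1/571.4 = 0.001750 and τ_data = 26/901.4 = 0.028844, so τ_n = 0.030594.
Rearranging for μ₀: μ₀ = (μ_n·τ_n − τ_data·x̄)/τ₀ = (578.1364·0.030594 − 0.028844·581.5) / 0.001750 = 0.914719/0.001750 ≈ 522.7.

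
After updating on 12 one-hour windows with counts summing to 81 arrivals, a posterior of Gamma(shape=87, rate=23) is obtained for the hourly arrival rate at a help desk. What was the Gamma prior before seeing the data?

A Gamma(α, β) prior (rate parametrization) on a Poisson rate with n observations summing to S gives posterior Gamma(α+S, β+n).
So α = 87 − 81 = 6 and β = 23 − 12 = 11.

Gamma(shape=6, rate=11)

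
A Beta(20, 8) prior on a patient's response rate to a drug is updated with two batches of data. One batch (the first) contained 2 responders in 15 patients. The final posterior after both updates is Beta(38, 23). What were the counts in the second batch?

16 responders and 2 non-responders

Because Beta–binomial updating is additive in the counts, the combined data contributed (α_post−α_prior, β_post−β_prior) successes and failures.
Total across both batches: 38−20=18 responders, 23−8=15 non-responders.
Subtract the first batch: 18−2=16 responders and 15−13=2 non-responders.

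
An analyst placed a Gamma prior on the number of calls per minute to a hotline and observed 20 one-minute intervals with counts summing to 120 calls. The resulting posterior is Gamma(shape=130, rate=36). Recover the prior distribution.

Gamma(shape=10, rate=16)

Gamma–Poisson conjugacy: posterior shape = α + Σxᵢ, posterior rate = β + n.
So α = 130 − 120 = 10 and β = 36 − 20 = 16.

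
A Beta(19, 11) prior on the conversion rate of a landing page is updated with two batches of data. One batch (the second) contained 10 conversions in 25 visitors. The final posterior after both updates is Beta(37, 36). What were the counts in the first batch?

Sequential conjugate updates are equivalent to a single update on the pooled data, so total successes = posterior α − prior α and total failures = posterior β − prior β.
Total across both batches: 37−19=18 conversions, 36−11=25 bounces.
Subtract the second batch: 18−10=8 conversions and 25−15=10 bounces.

8 conversions and 10 bounces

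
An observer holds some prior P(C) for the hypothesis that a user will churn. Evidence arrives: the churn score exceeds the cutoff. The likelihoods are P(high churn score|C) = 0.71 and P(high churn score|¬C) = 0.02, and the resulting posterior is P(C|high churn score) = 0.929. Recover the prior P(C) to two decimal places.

P(C) = 0.27

In odds form, posterior odds = prior odds × likelihood ratio, so prior odds = posterior odds ÷ LR.
Posterior odds = 0.929/(1−0.929) = 13.0845. LR = 0.71/0.02 = 35.5000.
Prior odds = 13.0845/35.5000 = 0.3686, so P(C) = 0.3686/(1+0.3686) ≈ 0.27.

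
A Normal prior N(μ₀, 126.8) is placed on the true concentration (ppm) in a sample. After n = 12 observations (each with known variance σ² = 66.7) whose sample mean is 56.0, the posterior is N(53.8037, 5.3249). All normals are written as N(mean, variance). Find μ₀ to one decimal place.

μ₀ = 3.7

With known observation variance, the Normal–Normal posterior has precision τ_n = τ₀ + n/σ² and mean μ_n = (τ₀μ₀ + (n/σ²)x̄)/τ_n.
Here τ₀ = 1/126.8 = 0.007886 and τ_data = 12/66.7 = 0.179910, so τ_n = 0.187796.
Rearranging for μ₀: μ₀ = (μ_n·τ_n − τ_data·x̄)/τ₀ = (53.8037·0.187796 − 0.179910·56.0) / 0.007886 = 0.029160/0.007886 ≈ 3.7.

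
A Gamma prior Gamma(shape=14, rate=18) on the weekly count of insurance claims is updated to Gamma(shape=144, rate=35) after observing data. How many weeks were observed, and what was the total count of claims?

n = 17 weeks with total 130 claims

Gamma–Poisson conjugacy: posterior shape = α + Σxᵢ, posterior rate = β + n.
Matching: Σxᵢ = 144 − 14 = 130 and n = 35 − 18 = 17.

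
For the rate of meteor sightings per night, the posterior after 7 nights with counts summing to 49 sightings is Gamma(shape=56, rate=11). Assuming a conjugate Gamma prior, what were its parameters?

Gamma(shape=7, rate=4)

Gamma–Poisson conjugacy: posterior shape = α + Σxᵢ, posterior rate = β + n.
So α = 56 − 49 = 7 and β = 11 − 7 = 4.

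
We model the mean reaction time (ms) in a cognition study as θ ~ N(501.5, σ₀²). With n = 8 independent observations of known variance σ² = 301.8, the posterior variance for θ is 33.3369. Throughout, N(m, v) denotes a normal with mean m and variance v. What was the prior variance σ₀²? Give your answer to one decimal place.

σ₀² = 286.6

For the Normal–Normal model with known σ², precisions add: τ_n = τ₀ + n/σ².
So 1/σ₀² = 1/33.3369 − 8/301.8 = 0.029997 − 0.026508 = 0.003489.
Hence σ₀² = 1/0.003489 ≈ 286.6.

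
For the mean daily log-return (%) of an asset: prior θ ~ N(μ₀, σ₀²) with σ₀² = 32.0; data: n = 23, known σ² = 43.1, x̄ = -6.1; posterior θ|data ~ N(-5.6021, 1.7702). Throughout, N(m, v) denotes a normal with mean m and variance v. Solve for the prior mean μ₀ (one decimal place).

μ₀ = 2.9

The posterior mean is a precision-weighted average: μ_n = (τ₀μ₀ + τ_data·x̄)/(τ₀+τ_data), with τ₀=1/σ₀² and τ_data=n/σ².
Here τ₀ = 1/32.0 = 0.031250 and τ_data = 23/43.1 = 0.533643, so τ_n = 0.564893.
Rearranging for μ₀: μ₀ = (μ_n·τ_n − τ_data·x̄)/τ₀ = (-5.6021·0.564893 − 0.533643·-6.1) / 0.031250 = 0.090635/0.031250 ≈ 2.9.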